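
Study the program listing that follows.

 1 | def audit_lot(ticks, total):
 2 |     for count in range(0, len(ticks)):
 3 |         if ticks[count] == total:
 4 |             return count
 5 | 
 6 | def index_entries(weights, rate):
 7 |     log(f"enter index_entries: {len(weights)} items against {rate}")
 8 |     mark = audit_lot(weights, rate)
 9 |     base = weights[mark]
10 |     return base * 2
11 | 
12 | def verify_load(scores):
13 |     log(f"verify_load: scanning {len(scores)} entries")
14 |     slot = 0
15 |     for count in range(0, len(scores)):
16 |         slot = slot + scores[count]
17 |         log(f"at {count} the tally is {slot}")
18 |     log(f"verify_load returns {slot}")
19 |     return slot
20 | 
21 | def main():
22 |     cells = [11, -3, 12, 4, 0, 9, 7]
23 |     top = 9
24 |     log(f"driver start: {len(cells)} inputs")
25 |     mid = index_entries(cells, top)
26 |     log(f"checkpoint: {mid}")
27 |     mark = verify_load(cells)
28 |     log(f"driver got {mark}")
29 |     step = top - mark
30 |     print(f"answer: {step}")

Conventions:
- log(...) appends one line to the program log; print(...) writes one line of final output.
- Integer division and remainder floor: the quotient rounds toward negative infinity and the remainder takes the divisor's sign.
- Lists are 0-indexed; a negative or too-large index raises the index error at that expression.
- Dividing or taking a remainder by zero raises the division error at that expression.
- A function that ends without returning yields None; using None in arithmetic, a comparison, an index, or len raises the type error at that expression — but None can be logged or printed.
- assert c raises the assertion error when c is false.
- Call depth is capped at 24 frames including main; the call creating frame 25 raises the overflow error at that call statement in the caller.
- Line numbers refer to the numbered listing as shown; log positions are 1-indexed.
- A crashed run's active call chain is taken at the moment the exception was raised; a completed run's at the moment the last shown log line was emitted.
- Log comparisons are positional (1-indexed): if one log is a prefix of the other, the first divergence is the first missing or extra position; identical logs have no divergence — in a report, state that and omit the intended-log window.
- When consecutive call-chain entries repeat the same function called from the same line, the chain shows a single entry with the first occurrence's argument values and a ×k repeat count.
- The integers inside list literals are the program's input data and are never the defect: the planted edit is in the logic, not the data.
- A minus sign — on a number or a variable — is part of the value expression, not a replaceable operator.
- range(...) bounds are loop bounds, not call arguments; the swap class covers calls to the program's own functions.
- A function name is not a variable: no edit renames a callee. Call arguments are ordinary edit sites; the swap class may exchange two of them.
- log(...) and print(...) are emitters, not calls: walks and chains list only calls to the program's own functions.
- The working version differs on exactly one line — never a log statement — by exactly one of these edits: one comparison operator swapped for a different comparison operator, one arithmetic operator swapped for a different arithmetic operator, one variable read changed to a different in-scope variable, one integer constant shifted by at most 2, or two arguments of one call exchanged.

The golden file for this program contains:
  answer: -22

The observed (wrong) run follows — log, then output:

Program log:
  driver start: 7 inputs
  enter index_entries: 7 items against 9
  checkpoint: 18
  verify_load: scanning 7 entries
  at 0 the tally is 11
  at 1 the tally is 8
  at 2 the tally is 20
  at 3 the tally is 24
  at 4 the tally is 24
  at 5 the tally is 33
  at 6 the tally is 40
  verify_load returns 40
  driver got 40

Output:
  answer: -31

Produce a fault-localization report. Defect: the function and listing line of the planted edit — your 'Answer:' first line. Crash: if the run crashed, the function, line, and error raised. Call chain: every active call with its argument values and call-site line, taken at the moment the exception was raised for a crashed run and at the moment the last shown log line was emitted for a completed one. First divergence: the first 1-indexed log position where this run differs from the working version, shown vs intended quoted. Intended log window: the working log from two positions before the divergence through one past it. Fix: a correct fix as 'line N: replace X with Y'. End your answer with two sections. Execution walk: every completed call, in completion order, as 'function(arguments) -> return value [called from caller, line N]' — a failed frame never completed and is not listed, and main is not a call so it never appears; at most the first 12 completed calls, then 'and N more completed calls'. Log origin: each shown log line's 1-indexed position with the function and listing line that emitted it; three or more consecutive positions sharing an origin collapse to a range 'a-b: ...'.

Answer: the defect is in main at line 29.
Core observation: Log streams are identical — the defect surfaces only in the printed output.
Call chain: main.
First divergence: there is none — every log position agrees.
Execution walk:
  audit_lot([11, -3, 12, 4, 0, 9, 7], 9) -> 5  [called from index_entries, line 8]
  index_entries([11, -3, 12, 4, 0, 9, 7], 9) -> 18  [called from main, line 25]
  verify_load([11, -3, 12, 4, 0, 9, 7]) -> 40  [called from main, line 27]
Log origins:
  1: logged in main at line 24
  2: logged in index_entries at line 7
  3: logged in main at line 26
  4: logged in verify_load at line 13
  5-11: logged in verify_load at line 17
  12: logged in verify_load at line 18
  13: logged in main at line 28
A correct fix: line 29: replace `top` with `mid`.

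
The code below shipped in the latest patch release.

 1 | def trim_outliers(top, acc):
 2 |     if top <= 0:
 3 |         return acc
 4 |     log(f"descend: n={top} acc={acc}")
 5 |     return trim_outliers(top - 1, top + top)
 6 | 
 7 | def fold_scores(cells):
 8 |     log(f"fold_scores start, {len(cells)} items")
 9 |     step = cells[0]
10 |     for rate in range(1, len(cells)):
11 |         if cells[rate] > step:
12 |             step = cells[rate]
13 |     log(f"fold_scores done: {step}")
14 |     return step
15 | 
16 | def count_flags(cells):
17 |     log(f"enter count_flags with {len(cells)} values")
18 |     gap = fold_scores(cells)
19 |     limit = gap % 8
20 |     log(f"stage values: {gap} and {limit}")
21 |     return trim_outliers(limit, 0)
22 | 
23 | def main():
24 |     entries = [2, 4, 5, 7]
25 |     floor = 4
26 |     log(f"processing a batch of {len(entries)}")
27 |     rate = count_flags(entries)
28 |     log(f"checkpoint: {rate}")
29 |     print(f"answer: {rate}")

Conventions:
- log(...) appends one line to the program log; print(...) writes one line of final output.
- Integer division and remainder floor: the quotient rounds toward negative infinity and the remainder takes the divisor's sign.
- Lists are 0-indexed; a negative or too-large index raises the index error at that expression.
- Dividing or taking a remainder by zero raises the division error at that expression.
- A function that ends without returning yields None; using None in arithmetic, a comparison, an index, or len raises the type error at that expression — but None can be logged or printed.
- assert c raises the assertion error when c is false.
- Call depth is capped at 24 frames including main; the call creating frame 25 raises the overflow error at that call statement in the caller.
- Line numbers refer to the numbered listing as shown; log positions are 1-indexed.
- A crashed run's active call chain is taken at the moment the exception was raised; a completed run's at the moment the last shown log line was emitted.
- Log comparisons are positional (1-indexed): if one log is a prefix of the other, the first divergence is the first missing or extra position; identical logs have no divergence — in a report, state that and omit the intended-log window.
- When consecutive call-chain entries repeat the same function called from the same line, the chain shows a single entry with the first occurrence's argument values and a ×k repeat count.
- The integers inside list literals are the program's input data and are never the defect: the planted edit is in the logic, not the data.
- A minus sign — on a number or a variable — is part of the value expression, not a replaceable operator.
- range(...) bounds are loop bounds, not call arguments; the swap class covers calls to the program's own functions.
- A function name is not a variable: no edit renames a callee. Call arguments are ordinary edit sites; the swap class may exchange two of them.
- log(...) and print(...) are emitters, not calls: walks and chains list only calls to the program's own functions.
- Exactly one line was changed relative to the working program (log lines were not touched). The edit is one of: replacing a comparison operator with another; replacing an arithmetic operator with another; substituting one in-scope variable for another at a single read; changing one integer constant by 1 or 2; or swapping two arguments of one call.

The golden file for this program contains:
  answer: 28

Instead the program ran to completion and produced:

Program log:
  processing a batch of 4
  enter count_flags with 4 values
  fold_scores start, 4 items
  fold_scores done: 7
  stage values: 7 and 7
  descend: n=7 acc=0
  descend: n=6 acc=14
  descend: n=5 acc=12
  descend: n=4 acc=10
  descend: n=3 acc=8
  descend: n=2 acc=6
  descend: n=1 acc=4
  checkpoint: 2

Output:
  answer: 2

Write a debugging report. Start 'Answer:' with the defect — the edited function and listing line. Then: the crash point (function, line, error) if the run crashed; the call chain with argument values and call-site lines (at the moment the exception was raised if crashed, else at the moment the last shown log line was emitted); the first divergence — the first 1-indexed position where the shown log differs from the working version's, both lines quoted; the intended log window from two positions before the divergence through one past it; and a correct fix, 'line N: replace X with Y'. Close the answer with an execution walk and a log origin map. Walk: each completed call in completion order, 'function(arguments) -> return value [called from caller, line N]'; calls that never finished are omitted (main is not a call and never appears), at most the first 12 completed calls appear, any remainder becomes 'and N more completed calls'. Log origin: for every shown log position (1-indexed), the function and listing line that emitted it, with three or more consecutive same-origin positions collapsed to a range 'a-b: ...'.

Answer: the defect is in trim_outliers at line 5.
Key observation: The earliest visible damage is log position 7 — 'descend: n=6 acc=14' rather than the intended 'descend: n=6 acc=7'.
Call chain: main.
First divergence: position 7 — the shown line 'descend: n=6 acc=14' should read 'descend: n=6 acc=7'.
Intended log window:
  5: stage values: 7 and 7
  6: descend: n=7 acc=0
  7: descend: n=6 acc=7
  8: descend: n=5 acc=13
Execution walk:
  fold_scores([2, 4, 5, 7]) -> 7  [called from count_flags, line 18]
  trim_outliers(0, 2) -> 2  [called from trim_outliers, line 5]
  trim_outliers(1, 4) -> 2  [called from trim_outliers, line 5]
  trim_outliers(2, 6) -> 2  [called from trim_outliers, line 5]
  trim_outliers(3, 8) -> 2  [called from trim_outliers, line 5]
  trim_outliers(4, 10) -> 2  [called from trim_outliers, line 5]
  trim_outliers(5, 12) -> 2  [called from trim_outliers, line 5]
  trim_outliers(6, 14) -> 2  [called from trim_outliers, line 5]
  trim_outliers(7, 0) -> 2  [called from count_flags, line 21]
  count_flags([2, 4, 5, 7]) -> 2  [called from main, line 27]
Log origin:
  1: logged in main at line 26
  2: logged in count_flags at line 17
  3: logged in fold_scores at line 8
  4: logged in fold_scores at line 13
  5: logged in count_flags at line 20
  6-12: logged in trim_outliers at line 4
  13: logged in main at line 28
A correct fix: line 5: replace `top + top` with `acc + top`.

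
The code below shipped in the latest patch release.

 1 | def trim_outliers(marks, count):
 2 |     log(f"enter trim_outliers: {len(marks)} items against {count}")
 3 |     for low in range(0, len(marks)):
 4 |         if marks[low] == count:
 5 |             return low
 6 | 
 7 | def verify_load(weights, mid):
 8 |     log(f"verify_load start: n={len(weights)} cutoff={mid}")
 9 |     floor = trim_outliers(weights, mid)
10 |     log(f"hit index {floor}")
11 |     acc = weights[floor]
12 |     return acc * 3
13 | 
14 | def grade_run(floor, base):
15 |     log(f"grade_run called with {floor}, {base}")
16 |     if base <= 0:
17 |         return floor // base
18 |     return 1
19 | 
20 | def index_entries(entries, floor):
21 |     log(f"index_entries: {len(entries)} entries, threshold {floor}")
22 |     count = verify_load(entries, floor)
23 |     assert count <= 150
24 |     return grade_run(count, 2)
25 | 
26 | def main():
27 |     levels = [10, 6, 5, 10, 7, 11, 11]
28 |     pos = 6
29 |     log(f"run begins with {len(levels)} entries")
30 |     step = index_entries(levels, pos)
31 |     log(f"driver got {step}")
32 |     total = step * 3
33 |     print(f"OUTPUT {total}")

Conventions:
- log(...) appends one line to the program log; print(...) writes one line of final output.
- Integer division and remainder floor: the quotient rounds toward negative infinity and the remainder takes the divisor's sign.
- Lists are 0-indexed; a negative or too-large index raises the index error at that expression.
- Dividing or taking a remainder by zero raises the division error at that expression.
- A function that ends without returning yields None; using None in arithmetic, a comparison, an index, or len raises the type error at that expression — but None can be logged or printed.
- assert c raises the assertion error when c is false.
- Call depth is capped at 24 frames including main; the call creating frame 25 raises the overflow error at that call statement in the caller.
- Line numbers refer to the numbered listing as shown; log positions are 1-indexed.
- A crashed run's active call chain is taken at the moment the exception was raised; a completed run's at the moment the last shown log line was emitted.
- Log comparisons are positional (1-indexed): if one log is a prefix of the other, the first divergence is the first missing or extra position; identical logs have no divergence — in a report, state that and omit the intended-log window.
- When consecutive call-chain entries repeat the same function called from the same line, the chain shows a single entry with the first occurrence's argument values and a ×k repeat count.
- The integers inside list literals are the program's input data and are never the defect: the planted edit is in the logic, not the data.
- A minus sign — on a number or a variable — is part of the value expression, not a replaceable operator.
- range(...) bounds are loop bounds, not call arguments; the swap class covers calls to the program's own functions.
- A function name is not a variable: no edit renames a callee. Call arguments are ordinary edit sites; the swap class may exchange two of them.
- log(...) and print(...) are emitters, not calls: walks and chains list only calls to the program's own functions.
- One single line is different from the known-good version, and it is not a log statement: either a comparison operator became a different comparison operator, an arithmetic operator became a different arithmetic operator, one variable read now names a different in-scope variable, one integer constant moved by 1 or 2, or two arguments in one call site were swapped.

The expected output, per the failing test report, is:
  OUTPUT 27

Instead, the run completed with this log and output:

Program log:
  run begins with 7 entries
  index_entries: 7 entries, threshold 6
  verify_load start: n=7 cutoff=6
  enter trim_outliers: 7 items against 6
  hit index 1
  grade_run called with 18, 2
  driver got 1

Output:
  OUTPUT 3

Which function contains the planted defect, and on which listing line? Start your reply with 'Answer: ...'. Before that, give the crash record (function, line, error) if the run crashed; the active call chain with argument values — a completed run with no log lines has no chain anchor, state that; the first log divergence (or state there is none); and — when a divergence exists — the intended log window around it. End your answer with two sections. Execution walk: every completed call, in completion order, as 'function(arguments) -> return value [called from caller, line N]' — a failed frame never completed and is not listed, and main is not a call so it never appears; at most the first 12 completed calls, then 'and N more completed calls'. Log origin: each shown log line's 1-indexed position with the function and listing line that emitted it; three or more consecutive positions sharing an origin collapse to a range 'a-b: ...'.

Answer: the defect is in grade_run at line 16.
Core observation: At log position 7 the runs split — shown 'driver got 1', but the working version logs 'driver got 9'.
Call chain: main.
First divergence: at position 7 the run shows 'driver got 1' where the working version logs 'driver got 9'.
Intended log window:
  5: hit index 1
  6: grade_run called with 18, 2
  7: driver got 9
Execution walk:
  trim_outliers([10, 6, 5, 10, 7, 11, 11], 6) -> 1  [called from verify_load, line 9]
  verify_load([10, 6, 5, 10, 7, 11, 11], 6) -> 18  [called from index_entries, line 22]
  grade_run(18, 2) -> 1  [called from index_entries, line 24]
  index_entries([10, 6, 5, 10, 7, 11, 11], 6) -> 1  [called from main, line 30]
Log origins:
  1: emitted by main (line 29)
  2: emitted by index_entries (line 21)
  3: emitted by verify_load (line 8)
  4: emitted by trim_outliers (line 2)
  5: emitted by verify_load (line 10)
  6: emitted by grade_run (line 15)
  7: emitted by main (line 31)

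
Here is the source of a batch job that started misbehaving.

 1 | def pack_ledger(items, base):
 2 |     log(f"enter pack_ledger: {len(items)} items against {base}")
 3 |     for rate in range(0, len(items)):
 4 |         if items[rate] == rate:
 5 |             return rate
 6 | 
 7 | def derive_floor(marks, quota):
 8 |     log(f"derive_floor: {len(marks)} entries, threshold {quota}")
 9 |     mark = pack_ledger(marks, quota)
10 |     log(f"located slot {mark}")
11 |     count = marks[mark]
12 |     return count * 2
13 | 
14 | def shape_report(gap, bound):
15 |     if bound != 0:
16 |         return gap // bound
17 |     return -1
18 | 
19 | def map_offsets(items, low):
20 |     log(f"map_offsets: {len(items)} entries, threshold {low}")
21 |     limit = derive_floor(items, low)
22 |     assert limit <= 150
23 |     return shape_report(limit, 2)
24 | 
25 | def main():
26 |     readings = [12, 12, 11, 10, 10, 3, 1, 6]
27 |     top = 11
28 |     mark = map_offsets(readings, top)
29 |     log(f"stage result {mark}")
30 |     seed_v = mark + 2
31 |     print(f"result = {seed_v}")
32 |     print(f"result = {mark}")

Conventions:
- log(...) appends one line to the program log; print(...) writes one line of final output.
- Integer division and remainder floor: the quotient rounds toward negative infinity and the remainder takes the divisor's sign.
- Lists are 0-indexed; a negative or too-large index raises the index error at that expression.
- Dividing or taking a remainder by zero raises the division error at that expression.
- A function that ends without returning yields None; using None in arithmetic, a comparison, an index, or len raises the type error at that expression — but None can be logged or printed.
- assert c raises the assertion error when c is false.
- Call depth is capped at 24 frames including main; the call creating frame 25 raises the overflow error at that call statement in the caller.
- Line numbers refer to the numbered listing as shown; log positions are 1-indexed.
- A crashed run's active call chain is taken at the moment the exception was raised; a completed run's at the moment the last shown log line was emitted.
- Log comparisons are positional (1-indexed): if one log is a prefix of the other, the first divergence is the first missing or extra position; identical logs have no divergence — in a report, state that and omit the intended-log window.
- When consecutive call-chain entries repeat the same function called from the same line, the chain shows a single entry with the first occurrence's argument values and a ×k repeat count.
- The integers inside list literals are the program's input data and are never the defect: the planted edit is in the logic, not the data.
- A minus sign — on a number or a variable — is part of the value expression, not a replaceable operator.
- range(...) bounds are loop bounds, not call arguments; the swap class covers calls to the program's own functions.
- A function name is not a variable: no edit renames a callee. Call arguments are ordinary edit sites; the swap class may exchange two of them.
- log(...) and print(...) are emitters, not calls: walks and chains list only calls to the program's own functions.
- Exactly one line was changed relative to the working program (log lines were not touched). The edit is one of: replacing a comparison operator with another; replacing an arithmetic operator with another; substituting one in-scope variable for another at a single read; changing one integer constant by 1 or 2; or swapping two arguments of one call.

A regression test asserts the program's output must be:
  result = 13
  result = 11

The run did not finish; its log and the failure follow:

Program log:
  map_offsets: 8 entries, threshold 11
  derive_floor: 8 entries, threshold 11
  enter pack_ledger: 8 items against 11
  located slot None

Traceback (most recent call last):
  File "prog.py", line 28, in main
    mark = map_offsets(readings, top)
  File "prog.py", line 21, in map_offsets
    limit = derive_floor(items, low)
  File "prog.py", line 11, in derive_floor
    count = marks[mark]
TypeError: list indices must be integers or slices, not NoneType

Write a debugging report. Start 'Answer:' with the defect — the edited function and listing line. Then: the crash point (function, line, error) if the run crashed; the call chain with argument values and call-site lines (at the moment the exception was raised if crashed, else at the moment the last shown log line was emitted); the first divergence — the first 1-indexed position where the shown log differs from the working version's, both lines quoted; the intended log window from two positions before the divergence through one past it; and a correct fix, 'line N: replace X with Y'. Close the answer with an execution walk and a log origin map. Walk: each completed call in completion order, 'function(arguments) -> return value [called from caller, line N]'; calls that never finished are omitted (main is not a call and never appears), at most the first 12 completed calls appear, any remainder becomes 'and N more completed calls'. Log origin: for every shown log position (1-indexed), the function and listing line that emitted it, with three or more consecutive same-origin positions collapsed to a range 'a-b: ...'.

Answer: the defect is in pack_ledger at line 4.
The tell: The log first diverges at position 4: the faulty run prints 'located slot None' where the working version prints 'located slot 2'.
Crash: derive_floor, line 11, TypeError.
Call chain: main -> map_offsets([12, 12, 11, 10, 10, 3, 1, 6], 11) (called at line 28) -> derive_floor([12, 12, 11, 10, 10, 3, 1, 6], 11) (called at line 21).
First divergence: position 4; shown 'located slot None' vs intended 'located slot 2'.
Intended log window:
  2: derive_floor: 8 entries, threshold 11
  3: enter pack_ledger: 8 items against 11
  4: located slot 2
  5: stage result 11
Execution walk:
  pack_ledger([12, 12, 11, 10, 10, 3, 1, 6], 11) -> None  [called from derive_floor, line 9]
Log line origins:
  1 — map_offsets, line 20
  2 — derive_floor, line 8
  3 — pack_ledger, line 2
  4 — derive_floor, line 10
A correct fix: line 4: replace `items[rate] == rate` with `items[rate] == base`.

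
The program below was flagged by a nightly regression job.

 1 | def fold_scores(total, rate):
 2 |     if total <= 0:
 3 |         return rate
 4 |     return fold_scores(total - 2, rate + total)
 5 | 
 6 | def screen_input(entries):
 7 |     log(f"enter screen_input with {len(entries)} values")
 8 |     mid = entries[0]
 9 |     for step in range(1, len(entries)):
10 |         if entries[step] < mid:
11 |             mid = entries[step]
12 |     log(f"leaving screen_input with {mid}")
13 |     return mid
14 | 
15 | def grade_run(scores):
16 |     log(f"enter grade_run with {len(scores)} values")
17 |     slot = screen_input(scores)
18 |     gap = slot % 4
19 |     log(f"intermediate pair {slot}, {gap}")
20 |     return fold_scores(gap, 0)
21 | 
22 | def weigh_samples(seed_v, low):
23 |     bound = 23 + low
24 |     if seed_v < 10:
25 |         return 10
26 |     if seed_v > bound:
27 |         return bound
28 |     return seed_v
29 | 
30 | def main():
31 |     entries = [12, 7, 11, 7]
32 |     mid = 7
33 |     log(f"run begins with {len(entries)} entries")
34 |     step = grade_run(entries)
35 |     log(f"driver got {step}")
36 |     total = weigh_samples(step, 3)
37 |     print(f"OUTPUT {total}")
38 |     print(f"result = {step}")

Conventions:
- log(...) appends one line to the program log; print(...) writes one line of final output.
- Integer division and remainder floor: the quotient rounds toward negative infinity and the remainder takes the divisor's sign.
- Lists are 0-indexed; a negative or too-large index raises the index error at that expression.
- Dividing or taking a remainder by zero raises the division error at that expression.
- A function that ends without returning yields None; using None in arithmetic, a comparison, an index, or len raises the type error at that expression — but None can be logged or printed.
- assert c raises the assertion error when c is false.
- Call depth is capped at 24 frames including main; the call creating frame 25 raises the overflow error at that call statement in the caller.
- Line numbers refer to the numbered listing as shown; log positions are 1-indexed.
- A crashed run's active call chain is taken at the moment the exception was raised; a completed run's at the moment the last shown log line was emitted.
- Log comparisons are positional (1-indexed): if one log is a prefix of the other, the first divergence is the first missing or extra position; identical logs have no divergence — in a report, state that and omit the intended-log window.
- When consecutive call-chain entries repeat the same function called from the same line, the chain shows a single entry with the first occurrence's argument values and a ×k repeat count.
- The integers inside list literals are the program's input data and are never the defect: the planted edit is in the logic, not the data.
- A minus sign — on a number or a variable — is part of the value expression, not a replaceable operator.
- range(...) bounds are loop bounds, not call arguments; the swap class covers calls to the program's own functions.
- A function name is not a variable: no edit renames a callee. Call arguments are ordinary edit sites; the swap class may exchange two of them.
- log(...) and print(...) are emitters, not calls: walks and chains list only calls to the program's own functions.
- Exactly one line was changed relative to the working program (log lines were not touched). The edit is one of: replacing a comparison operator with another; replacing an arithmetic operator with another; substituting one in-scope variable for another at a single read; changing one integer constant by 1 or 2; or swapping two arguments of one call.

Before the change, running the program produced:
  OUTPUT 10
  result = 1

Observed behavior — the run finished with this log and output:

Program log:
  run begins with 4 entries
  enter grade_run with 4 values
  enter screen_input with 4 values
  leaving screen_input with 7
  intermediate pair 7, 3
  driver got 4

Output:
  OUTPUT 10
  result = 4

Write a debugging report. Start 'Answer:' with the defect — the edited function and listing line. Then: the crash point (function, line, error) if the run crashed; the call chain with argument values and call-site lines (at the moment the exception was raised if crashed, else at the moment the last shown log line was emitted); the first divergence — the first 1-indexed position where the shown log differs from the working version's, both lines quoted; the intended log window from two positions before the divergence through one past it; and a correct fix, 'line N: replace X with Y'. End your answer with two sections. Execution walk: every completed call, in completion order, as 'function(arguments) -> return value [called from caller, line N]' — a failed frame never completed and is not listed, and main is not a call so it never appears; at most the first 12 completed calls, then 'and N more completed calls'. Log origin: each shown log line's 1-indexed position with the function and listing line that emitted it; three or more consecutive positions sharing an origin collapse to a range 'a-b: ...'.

Answer: the defect is in grade_run at line 18.
Core observation: Log line 5 is where behavior first shows: 'intermediate pair 7, 3' appears instead of 'intermediate pair 7, 1'.
Call chain: main.
First divergence: position 5 — the shown line 'intermediate pair 7, 3' should read 'intermediate pair 7, 1'.
Intended log window:
  3: enter screen_input with 4 values
  4: leaving screen_input with 7
  5: intermediate pair 7, 1
  6: driver got 1
Execution walk:
  screen_input([12, 7, 11, 7]) -> 7  [called from grade_run, line 17]
  fold_scores(-1, 4) -> 4  [called from fold_scores, line 4]
  fold_scores(1, 3) -> 4  [called from fold_scores, line 4]
  fold_scores(3, 0) -> 4  [called from grade_run, line 20]
  grade_run([12, 7, 11, 7]) -> 4  [called from main, line 34]
  weigh_samples(4, 3) -> 10  [called from main, line 36]
Origin of each log line:
  1 — main, line 33
  2 — grade_run, line 16
  3 — screen_input, line 7
  4 — screen_input, line 12
  5 — grade_run, line 19
  6 — main, line 35
A correct fix: line 18: replace `4` with `6`.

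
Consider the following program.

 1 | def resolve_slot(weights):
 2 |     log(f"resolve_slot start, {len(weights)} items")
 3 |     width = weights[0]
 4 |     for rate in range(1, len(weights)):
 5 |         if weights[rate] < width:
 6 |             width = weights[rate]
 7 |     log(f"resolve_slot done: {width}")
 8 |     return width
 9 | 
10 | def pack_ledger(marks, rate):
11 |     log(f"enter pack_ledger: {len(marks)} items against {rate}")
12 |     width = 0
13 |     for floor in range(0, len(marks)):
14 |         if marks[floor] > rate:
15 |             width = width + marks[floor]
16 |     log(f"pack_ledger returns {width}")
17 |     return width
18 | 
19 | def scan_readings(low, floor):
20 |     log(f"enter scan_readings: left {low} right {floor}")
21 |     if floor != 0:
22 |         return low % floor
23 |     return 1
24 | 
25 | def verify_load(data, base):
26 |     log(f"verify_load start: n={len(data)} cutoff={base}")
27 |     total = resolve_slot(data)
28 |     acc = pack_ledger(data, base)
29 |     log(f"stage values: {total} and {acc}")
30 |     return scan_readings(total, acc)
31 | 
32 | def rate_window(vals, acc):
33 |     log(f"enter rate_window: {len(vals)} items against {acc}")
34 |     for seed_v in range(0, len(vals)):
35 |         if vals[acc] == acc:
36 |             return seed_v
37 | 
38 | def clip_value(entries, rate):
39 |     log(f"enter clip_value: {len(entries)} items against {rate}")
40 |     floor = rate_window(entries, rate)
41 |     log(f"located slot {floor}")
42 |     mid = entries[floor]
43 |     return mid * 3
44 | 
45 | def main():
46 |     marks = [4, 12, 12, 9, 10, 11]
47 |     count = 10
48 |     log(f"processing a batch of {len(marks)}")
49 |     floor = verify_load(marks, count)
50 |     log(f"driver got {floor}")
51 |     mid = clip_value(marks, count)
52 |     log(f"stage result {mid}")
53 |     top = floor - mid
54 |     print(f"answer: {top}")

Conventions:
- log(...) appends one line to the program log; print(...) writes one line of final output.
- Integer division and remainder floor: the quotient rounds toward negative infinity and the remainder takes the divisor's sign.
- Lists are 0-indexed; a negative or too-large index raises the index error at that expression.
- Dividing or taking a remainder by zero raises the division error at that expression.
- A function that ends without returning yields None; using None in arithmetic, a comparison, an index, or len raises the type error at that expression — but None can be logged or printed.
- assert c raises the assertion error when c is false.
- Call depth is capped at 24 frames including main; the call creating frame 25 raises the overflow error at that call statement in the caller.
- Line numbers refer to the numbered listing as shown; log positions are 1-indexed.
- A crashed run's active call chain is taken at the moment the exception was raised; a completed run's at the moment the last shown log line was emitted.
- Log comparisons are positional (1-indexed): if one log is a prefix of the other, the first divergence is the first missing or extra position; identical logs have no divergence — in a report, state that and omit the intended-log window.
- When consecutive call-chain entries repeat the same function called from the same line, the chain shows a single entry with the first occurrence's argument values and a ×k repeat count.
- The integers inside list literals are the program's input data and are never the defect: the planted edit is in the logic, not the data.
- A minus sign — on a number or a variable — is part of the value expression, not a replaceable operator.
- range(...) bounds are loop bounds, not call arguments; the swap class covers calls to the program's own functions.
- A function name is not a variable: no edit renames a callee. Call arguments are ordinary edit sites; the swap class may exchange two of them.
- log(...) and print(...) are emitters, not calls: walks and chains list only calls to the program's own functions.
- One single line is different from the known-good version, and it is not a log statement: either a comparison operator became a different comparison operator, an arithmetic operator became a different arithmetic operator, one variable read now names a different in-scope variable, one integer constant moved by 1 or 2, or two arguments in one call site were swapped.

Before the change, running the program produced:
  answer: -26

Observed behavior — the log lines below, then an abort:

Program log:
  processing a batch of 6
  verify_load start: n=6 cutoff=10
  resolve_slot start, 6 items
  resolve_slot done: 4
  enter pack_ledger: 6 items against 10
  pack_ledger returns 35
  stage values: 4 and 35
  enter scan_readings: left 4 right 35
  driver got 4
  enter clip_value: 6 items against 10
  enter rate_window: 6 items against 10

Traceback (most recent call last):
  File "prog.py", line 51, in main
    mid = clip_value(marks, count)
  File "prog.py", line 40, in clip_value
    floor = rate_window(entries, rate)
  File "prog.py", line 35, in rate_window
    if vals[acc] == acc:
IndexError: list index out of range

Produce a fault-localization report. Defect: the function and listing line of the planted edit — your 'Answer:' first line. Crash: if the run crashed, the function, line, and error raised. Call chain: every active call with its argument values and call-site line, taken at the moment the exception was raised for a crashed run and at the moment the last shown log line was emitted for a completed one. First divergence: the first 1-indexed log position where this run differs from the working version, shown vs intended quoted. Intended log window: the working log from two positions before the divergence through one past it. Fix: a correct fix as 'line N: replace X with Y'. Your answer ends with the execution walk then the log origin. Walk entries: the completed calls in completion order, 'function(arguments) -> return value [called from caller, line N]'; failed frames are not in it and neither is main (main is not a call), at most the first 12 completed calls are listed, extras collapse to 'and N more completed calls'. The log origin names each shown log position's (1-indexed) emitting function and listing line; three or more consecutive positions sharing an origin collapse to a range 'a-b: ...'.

Answer: the defect is in rate_window at line 35.
Core observation: After 11 matching log lines the faulty run goes silent, while the working version continues with 'located slot 4'.
Crash: rate_window, line 35, IndexError.
Call chain: main -> clip_value([4, 12, 12, 9, 10, 11], 10) (called at line 51) -> rate_window([4, 12, 12, 9, 10, 11], 10) (called at line 40).
First divergence: position 12; the shown log stops at 11 lines while the working version next logs 'located slot 4'.
Intended log window:
  10: enter clip_value: 6 items against 10
  11: enter rate_window: 6 items against 10
  12: located slot 4
  13: stage result 30
Execution walk:
  resolve_slot([4, 12, 12, 9, 10, 11]) -> 4  [called from verify_load, line 27]
  pack_ledger([4, 12, 12, 9, 10, 11], 10) -> 35  [called from verify_load, line 28]
  scan_readings(4, 35) -> 4  [called from verify_load, line 30]
  verify_load([4, 12, 12, 9, 10, 11], 10) -> 4  [called from main, line 49]
Log line origins:
  1: logged in main at line 48
  2: logged in verify_load at line 26
  3: logged in resolve_slot at line 2
  4: logged in resolve_slot at line 7
  5: logged in pack_ledger at line 11
  6: logged in pack_ledger at line 16
  7: logged in verify_load at line 29
  8: logged in scan_readings at line 20
  9: logged in main at line 50
  10: logged in clip_value at line 39
  11: logged in rate_window at line 33
A correct fix: line 35: replace `vals[acc]` with `vals[seed_v]`.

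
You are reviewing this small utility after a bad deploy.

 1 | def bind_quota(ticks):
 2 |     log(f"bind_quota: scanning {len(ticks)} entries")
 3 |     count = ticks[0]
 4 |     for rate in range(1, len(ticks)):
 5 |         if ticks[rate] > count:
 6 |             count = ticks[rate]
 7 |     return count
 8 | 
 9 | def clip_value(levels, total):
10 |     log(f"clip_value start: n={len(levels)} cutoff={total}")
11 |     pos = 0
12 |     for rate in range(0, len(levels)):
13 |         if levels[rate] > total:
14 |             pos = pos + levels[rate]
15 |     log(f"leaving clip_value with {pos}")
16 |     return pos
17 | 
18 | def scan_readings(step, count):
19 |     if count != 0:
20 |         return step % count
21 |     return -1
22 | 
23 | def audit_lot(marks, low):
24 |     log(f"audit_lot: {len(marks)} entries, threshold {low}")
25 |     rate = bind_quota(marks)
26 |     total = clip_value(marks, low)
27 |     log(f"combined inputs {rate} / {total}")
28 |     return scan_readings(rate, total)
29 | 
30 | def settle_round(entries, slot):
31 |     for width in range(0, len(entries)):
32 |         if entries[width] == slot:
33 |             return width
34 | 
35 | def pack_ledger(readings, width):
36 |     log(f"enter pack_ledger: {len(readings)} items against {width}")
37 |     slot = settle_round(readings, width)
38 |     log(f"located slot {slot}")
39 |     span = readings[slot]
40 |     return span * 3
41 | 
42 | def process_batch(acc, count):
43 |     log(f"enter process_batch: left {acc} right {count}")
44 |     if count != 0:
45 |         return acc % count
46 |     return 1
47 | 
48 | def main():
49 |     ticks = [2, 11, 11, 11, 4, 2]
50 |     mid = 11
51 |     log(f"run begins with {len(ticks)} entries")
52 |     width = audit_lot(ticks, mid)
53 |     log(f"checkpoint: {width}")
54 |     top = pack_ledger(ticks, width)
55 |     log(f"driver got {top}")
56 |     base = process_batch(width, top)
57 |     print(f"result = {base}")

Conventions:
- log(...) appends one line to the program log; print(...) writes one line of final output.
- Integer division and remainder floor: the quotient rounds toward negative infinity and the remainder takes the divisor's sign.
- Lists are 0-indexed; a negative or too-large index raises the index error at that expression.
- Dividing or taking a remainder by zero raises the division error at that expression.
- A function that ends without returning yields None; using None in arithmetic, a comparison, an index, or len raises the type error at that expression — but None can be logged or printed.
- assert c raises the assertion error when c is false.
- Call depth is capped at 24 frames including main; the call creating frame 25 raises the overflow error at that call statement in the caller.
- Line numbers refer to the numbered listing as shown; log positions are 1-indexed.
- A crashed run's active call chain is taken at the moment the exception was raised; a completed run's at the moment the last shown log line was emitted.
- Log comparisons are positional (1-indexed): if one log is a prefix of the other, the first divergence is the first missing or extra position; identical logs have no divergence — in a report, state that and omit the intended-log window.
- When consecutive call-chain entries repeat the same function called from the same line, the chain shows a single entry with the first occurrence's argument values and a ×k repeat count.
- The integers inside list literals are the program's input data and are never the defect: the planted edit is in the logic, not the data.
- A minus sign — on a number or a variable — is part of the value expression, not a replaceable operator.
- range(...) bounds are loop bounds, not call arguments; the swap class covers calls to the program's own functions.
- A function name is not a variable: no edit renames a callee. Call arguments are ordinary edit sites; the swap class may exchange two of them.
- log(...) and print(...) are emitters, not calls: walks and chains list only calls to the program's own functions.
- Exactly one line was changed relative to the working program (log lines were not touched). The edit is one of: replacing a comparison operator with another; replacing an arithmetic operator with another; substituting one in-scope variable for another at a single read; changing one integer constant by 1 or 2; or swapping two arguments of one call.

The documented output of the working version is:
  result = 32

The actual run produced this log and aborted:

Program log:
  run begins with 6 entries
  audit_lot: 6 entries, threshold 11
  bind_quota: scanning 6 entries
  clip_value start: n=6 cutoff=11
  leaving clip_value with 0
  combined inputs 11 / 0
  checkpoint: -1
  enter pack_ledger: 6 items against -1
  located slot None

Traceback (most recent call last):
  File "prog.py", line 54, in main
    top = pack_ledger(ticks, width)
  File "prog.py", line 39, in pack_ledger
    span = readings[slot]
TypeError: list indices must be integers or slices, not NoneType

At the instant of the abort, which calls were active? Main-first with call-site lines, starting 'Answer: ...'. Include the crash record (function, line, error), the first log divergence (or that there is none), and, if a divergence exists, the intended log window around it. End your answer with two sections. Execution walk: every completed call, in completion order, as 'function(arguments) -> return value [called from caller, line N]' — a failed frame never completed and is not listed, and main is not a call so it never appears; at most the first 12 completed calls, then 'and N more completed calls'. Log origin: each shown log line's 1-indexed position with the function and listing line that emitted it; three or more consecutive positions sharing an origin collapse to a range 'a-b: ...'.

Answer: main -> pack_ledger (called at line 54).
Key observation: At log position 8 the runs split — shown 'enter pack_ledger: 6 items against -1', but the working version logs 'enter pack_ledger: 6 items against 11'.
Crash: pack_ledger, line 39, TypeError.
First divergence: position 8 — shown 'enter pack_ledger: 6 items against -1', intended 'enter pack_ledger: 6 items against 11'.
Intended log window:
  6: combined inputs 11 / 0
  7: checkpoint: -1
  8: enter pack_ledger: 6 items against 11
  9: located slot 1
Execution walk:
  bind_quota([2, 11, 11, 11, 4, 2]) -> 11  [called from audit_lot, line 25]
  clip_value([2, 11, 11, 11, 4, 2], 11) -> 0  [called from audit_lot, line 26]
  scan_readings(11, 0) -> -1  [called from audit_lot, line 28]
  audit_lot([2, 11, 11, 11, 4, 2], 11) -> -1  [called from main, line 52]
  settle_round([2, 11, 11, 11, 4, 2], -1) -> None  [called from pack_ledger, line 37]
Log origin:
  1: logged in main at line 51
  2: logged in audit_lot at line 24
  3: logged in bind_quota at line 2
  4: logged in clip_value at line 10
  5: logged in clip_value at line 15
  6: logged in audit_lot at line 27
  7: logged in main at line 53
  8: logged in pack_ledger at line 36
  9: logged in pack_ledger at line 38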